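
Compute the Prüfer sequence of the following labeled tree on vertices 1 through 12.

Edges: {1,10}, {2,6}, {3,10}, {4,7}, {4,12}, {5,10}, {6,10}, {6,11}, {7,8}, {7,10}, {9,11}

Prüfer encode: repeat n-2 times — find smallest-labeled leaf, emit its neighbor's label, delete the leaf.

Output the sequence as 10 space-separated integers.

Step 1: leaves = {1,2,3,5,8,9,12}. Remove smallest leaf 1, emit neighbor 10.
Step 2: leaves = {2,3,5,8,9,12}. Remove smallest leaf 2, emit neighbor 6.
Step 3: leaves = {3,5,8,9,12}. Remove smallest leaf 3, emit neighbor 10.
Step 4: leaves = {5,8,9,12}. Remove smallest leaf 5, emit neighbor 10.
Step 5: leaves = {8,9,12}. Remove smallest leaf 8, emit neighbor 7.
Step 6: leaves = {9,12}. Remove smallest leaf 9, emit neighbor 11.
Step 7: leaves = {11,12}. Remove smallest leaf 11, emit neighbor 6.
Step 8: leaves = {6,12}. Remove smallest leaf 6, emit neighbor 10.
Step 9: leaves = {10,12}. Remove smallest leaf 10, emit neighbor 7.
Step 10: leaves = {7,12}. Remove smallest leaf 7, emit neighbor 4.
Done: 2 vertices remain (4, 12). Sequence = [10 6 10 10 7 11 6 10 7 4]

Answer: 10 6 10 10 7 11 6 10 7 4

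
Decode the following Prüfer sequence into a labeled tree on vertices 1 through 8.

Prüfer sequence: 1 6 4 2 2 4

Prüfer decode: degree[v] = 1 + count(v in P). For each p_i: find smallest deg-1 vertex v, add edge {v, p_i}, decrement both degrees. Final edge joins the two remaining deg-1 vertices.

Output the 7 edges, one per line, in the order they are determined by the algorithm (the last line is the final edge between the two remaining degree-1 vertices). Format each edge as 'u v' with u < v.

Answer: 1 3
1 6
4 5
2 6
2 7
2 4
4 8

Derivation:
Initial degrees: {1:2, 2:3, 3:1, 4:3, 5:1, 6:2, 7:1, 8:1}
Step 1: smallest deg-1 vertex = 3, p_1 = 1. Add edge {1,3}. Now deg[3]=0, deg[1]=1.
Step 2: smallest deg-1 vertex = 1, p_2 = 6. Add edge {1,6}. Now deg[1]=0, deg[6]=1.
Step 3: smallest deg-1 vertex = 5, p_3 = 4. Add edge {4,5}. Now deg[5]=0, deg[4]=2.
Step 4: smallest deg-1 vertex = 6, p_4 = 2. Add edge {2,6}. Now deg[6]=0, deg[2]=2.
Step 5: smallest deg-1 vertex = 7, p_5 = 2. Add edge {2,7}. Now deg[7]=0, deg[2]=1.
Step 6: smallest deg-1 vertex = 2, p_6 = 4. Add edge {2,4}. Now deg[2]=0, deg[4]=1.
Final: two remaining deg-1 vertices are 4, 8. Add edge {4,8}.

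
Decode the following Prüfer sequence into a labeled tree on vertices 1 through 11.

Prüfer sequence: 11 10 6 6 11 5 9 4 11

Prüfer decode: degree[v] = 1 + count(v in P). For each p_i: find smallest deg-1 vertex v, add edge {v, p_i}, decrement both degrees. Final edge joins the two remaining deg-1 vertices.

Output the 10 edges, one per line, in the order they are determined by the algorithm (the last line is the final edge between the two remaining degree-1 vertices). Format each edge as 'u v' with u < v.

Answer: 1 11
2 10
3 6
6 7
6 11
5 8
5 9
4 9
4 11
10 11

Derivation:
Initial degrees: {1:1, 2:1, 3:1, 4:2, 5:2, 6:3, 7:1, 8:1, 9:2, 10:2, 11:4}
Step 1: smallest deg-1 vertex = 1, p_1 = 11. Add edge {1,11}. Now deg[1]=0, deg[11]=3.
Step 2: smallest deg-1 vertex = 2, p_2 = 10. Add edge {2,10}. Now deg[2]=0, deg[10]=1.
Step 3: smallest deg-1 vertex = 3, p_3 = 6. Add edge {3,6}. Now deg[3]=0, deg[6]=2.
Step 4: smallest deg-1 vertex = 7, p_4 = 6. Add edge {6,7}. Now deg[7]=0, deg[6]=1.
Step 5: smallest deg-1 vertex = 6, p_5 = 11. Add edge {6,11}. Now deg[6]=0, deg[11]=2.
Step 6: smallest deg-1 vertex = 8, p_6 = 5. Add edge {5,8}. Now deg[8]=0, deg[5]=1.
Step 7: smallest deg-1 vertex = 5, p_7 = 9. Add edge {5,9}. Now deg[5]=0, deg[9]=1.
Step 8: smallest deg-1 vertex = 9, p_8 = 4. Add edge {4,9}. Now deg[9]=0, deg[4]=1.
Step 9: smallest deg-1 vertex = 4, p_9 = 11. Add edge {4,11}. Now deg[4]=0, deg[11]=1.
Final: two remaining deg-1 vertices are 10, 11. Add edge {10,11}.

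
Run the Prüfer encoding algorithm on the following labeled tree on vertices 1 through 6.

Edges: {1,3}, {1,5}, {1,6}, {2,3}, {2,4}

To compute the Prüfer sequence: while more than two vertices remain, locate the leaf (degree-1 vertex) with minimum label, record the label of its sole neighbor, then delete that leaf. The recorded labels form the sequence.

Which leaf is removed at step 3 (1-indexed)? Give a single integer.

Answer: 3

Derivation:
Step 1: current leaves = {4,5,6}. Remove leaf 4 (neighbor: 2).
Step 2: current leaves = {2,5,6}. Remove leaf 2 (neighbor: 3).
Step 3: current leaves = {3,5,6}. Remove leaf 3 (neighbor: 1).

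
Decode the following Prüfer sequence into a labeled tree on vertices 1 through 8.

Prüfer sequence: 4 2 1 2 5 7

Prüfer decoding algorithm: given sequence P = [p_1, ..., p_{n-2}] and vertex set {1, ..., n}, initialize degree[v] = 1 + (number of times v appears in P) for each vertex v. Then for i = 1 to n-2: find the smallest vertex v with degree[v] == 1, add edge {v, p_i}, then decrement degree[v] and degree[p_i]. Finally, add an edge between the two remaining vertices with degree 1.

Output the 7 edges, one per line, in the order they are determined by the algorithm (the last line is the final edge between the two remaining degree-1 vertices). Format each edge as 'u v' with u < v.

Answer: 3 4
2 4
1 6
1 2
2 5
5 7
7 8

Derivation:
Initial degrees: {1:2, 2:3, 3:1, 4:2, 5:2, 6:1, 7:2, 8:1}
Step 1: smallest deg-1 vertex = 3, p_1 = 4. Add edge {3,4}. Now deg[3]=0, deg[4]=1.
Step 2: smallest deg-1 vertex = 4, p_2 = 2. Add edge {2,4}. Now deg[4]=0, deg[2]=2.
Step 3: smallest deg-1 vertex = 6, p_3 = 1. Add edge {1,6}. Now deg[6]=0, deg[1]=1.
Step 4: smallest deg-1 vertex = 1, p_4 = 2. Add edge {1,2}. Now deg[1]=0, deg[2]=1.
Step 5: smallest deg-1 vertex = 2, p_5 = 5. Add edge {2,5}. Now deg[2]=0, deg[5]=1.
Step 6: smallest deg-1 vertex = 5, p_6 = 7. Add edge {5,7}. Now deg[5]=0, deg[7]=1.
Final: two remaining deg-1 vertices are 7, 8. Add edge {7,8}.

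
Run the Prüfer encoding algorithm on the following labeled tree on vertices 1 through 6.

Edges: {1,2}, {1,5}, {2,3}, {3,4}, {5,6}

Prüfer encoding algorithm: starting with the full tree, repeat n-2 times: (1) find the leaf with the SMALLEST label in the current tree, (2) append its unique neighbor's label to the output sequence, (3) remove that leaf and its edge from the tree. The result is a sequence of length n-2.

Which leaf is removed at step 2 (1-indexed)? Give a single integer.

Step 1: current leaves = {4,6}. Remove leaf 4 (neighbor: 3).
Step 2: current leaves = {3,6}. Remove leaf 3 (neighbor: 2).

Answer: 3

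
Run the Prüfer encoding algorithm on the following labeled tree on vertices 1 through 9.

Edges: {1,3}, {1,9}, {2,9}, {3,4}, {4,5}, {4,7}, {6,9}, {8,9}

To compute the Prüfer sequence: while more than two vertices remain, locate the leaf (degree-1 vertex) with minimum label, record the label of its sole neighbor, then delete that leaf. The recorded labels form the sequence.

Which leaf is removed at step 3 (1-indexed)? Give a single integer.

Step 1: current leaves = {2,5,6,7,8}. Remove leaf 2 (neighbor: 9).
Step 2: current leaves = {5,6,7,8}. Remove leaf 5 (neighbor: 4).
Step 3: current leaves = {6,7,8}. Remove leaf 6 (neighbor: 9).

Answer: 6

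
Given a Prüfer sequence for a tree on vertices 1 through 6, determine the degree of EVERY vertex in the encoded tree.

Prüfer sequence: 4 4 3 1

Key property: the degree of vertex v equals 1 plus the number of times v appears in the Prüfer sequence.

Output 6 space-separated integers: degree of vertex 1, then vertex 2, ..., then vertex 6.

p_1 = 4: count[4] becomes 1
p_2 = 4: count[4] becomes 2
p_3 = 3: count[3] becomes 1
p_4 = 1: count[1] becomes 1
Degrees (1 + count): deg[1]=1+1=2, deg[2]=1+0=1, deg[3]=1+1=2, deg[4]=1+2=3, deg[5]=1+0=1, deg[6]=1+0=1

Answer: 2 1 2 3 1 1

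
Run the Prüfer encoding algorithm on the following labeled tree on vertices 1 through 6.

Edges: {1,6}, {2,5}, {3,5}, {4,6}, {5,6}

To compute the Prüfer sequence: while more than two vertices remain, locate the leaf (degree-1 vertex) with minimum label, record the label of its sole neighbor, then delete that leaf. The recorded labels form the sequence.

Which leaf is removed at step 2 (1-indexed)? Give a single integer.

Step 1: current leaves = {1,2,3,4}. Remove leaf 1 (neighbor: 6).
Step 2: current leaves = {2,3,4}. Remove leaf 2 (neighbor: 5).

Answer: 2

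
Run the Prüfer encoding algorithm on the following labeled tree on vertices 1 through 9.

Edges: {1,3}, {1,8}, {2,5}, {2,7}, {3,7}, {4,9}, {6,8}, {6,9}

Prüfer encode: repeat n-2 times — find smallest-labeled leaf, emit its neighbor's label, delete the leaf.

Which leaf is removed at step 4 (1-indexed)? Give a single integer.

Step 1: current leaves = {4,5}. Remove leaf 4 (neighbor: 9).
Step 2: current leaves = {5,9}. Remove leaf 5 (neighbor: 2).
Step 3: current leaves = {2,9}. Remove leaf 2 (neighbor: 7).
Step 4: current leaves = {7,9}. Remove leaf 7 (neighbor: 3).

Answer: 7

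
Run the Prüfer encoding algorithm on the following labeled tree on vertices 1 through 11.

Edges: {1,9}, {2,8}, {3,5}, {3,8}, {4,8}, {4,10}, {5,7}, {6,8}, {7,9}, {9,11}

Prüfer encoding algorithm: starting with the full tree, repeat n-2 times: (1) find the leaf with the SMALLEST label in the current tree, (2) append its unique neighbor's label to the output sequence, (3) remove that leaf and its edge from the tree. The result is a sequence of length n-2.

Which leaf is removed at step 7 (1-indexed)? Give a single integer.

Answer: 3

Derivation:
Step 1: current leaves = {1,2,6,10,11}. Remove leaf 1 (neighbor: 9).
Step 2: current leaves = {2,6,10,11}. Remove leaf 2 (neighbor: 8).
Step 3: current leaves = {6,10,11}. Remove leaf 6 (neighbor: 8).
Step 4: current leaves = {10,11}. Remove leaf 10 (neighbor: 4).
Step 5: current leaves = {4,11}. Remove leaf 4 (neighbor: 8).
Step 6: current leaves = {8,11}. Remove leaf 8 (neighbor: 3).
Step 7: current leaves = {3,11}. Remove leaf 3 (neighbor: 5).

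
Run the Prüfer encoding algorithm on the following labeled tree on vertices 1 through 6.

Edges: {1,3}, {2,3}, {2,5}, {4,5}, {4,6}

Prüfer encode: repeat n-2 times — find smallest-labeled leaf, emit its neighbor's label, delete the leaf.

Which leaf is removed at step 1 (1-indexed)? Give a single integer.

Step 1: current leaves = {1,6}. Remove leaf 1 (neighbor: 3).

Answer: 1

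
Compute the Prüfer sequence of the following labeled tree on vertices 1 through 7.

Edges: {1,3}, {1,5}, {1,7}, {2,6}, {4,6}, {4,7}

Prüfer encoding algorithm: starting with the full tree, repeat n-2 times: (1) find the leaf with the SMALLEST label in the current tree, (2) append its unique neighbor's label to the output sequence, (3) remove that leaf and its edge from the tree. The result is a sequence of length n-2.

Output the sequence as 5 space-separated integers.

Step 1: leaves = {2,3,5}. Remove smallest leaf 2, emit neighbor 6.
Step 2: leaves = {3,5,6}. Remove smallest leaf 3, emit neighbor 1.
Step 3: leaves = {5,6}. Remove smallest leaf 5, emit neighbor 1.
Step 4: leaves = {1,6}. Remove smallest leaf 1, emit neighbor 7.
Step 5: leaves = {6,7}. Remove smallest leaf 6, emit neighbor 4.
Done: 2 vertices remain (4, 7). Sequence = [6 1 1 7 4]

Answer: 6 1 1 7 4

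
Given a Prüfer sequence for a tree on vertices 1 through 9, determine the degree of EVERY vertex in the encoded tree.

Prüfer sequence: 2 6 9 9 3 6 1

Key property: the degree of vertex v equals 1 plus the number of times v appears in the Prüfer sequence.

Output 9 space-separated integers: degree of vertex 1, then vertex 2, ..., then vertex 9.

Answer: 2 2 2 1 1 3 1 1 3

Derivation:
p_1 = 2: count[2] becomes 1
p_2 = 6: count[6] becomes 1
p_3 = 9: count[9] becomes 1
p_4 = 9: count[9] becomes 2
p_5 = 3: count[3] becomes 1
p_6 = 6: count[6] becomes 2
p_7 = 1: count[1] becomes 1
Degrees (1 + count): deg[1]=1+1=2, deg[2]=1+1=2, deg[3]=1+1=2, deg[4]=1+0=1, deg[5]=1+0=1, deg[6]=1+2=3, deg[7]=1+0=1, deg[8]=1+0=1, deg[9]=1+2=3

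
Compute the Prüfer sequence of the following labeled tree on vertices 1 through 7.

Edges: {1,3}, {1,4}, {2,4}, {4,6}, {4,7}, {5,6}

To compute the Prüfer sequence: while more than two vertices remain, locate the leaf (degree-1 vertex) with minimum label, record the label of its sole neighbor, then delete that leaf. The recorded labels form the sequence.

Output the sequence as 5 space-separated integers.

Answer: 4 1 4 6 4

Derivation:
Step 1: leaves = {2,3,5,7}. Remove smallest leaf 2, emit neighbor 4.
Step 2: leaves = {3,5,7}. Remove smallest leaf 3, emit neighbor 1.
Step 3: leaves = {1,5,7}. Remove smallest leaf 1, emit neighbor 4.
Step 4: leaves = {5,7}. Remove smallest leaf 5, emit neighbor 6.
Step 5: leaves = {6,7}. Remove smallest leaf 6, emit neighbor 4.
Done: 2 vertices remain (4, 7). Sequence = [4 1 4 6 4]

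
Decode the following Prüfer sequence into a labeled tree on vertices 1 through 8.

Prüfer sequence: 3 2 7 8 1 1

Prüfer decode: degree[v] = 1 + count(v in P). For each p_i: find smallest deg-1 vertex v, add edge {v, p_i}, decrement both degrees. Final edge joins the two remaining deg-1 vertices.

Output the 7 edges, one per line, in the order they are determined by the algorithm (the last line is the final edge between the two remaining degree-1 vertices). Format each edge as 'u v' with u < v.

Answer: 3 4
2 3
2 7
5 8
1 6
1 7
1 8

Derivation:
Initial degrees: {1:3, 2:2, 3:2, 4:1, 5:1, 6:1, 7:2, 8:2}
Step 1: smallest deg-1 vertex = 4, p_1 = 3. Add edge {3,4}. Now deg[4]=0, deg[3]=1.
Step 2: smallest deg-1 vertex = 3, p_2 = 2. Add edge {2,3}. Now deg[3]=0, deg[2]=1.
Step 3: smallest deg-1 vertex = 2, p_3 = 7. Add edge {2,7}. Now deg[2]=0, deg[7]=1.
Step 4: smallest deg-1 vertex = 5, p_4 = 8. Add edge {5,8}. Now deg[5]=0, deg[8]=1.
Step 5: smallest deg-1 vertex = 6, p_5 = 1. Add edge {1,6}. Now deg[6]=0, deg[1]=2.
Step 6: smallest deg-1 vertex = 7, p_6 = 1. Add edge {1,7}. Now deg[7]=0, deg[1]=1.
Final: two remaining deg-1 vertices are 1, 8. Add edge {1,8}.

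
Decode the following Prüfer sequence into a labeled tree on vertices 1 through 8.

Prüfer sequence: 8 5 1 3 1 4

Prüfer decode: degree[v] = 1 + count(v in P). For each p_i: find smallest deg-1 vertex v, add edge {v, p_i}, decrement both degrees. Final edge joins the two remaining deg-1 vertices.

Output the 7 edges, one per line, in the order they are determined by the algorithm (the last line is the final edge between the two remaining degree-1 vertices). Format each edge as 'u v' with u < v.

Answer: 2 8
5 6
1 5
3 7
1 3
1 4
4 8

Derivation:
Initial degrees: {1:3, 2:1, 3:2, 4:2, 5:2, 6:1, 7:1, 8:2}
Step 1: smallest deg-1 vertex = 2, p_1 = 8. Add edge {2,8}. Now deg[2]=0, deg[8]=1.
Step 2: smallest deg-1 vertex = 6, p_2 = 5. Add edge {5,6}. Now deg[6]=0, deg[5]=1.
Step 3: smallest deg-1 vertex = 5, p_3 = 1. Add edge {1,5}. Now deg[5]=0, deg[1]=2.
Step 4: smallest deg-1 vertex = 7, p_4 = 3. Add edge {3,7}. Now deg[7]=0, deg[3]=1.
Step 5: smallest deg-1 vertex = 3, p_5 = 1. Add edge {1,3}. Now deg[3]=0, deg[1]=1.
Step 6: smallest deg-1 vertex = 1, p_6 = 4. Add edge {1,4}. Now deg[1]=0, deg[4]=1.
Final: two remaining deg-1 vertices are 4, 8. Add edge {4,8}.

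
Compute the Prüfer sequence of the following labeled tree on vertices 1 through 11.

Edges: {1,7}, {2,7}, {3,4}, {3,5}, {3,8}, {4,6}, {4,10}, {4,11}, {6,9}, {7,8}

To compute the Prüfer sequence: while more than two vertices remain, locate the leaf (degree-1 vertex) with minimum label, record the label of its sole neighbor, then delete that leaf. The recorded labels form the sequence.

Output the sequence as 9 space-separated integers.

Answer: 7 7 3 8 3 4 6 4 4

Derivation:
Step 1: leaves = {1,2,5,9,10,11}. Remove smallest leaf 1, emit neighbor 7.
Step 2: leaves = {2,5,9,10,11}. Remove smallest leaf 2, emit neighbor 7.
Step 3: leaves = {5,7,9,10,11}. Remove smallest leaf 5, emit neighbor 3.
Step 4: leaves = {7,9,10,11}. Remove smallest leaf 7, emit neighbor 8.
Step 5: leaves = {8,9,10,11}. Remove smallest leaf 8, emit neighbor 3.
Step 6: leaves = {3,9,10,11}. Remove smallest leaf 3, emit neighbor 4.
Step 7: leaves = {9,10,11}. Remove smallest leaf 9, emit neighbor 6.
Step 8: leaves = {6,10,11}. Remove smallest leaf 6, emit neighbor 4.
Step 9: leaves = {10,11}. Remove smallest leaf 10, emit neighbor 4.
Done: 2 vertices remain (4, 11). Sequence = [7 7 3 8 3 4 6 4 4]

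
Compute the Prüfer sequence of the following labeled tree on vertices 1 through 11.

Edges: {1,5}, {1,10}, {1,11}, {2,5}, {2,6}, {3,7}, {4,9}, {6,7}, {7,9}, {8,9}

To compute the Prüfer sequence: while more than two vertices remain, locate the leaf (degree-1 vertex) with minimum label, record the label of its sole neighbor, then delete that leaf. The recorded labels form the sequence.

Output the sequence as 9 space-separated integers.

Answer: 7 9 9 7 6 2 5 1 1

Derivation:
Step 1: leaves = {3,4,8,10,11}. Remove smallest leaf 3, emit neighbor 7.
Step 2: leaves = {4,8,10,11}. Remove smallest leaf 4, emit neighbor 9.
Step 3: leaves = {8,10,11}. Remove smallest leaf 8, emit neighbor 9.
Step 4: leaves = {9,10,11}. Remove smallest leaf 9, emit neighbor 7.
Step 5: leaves = {7,10,11}. Remove smallest leaf 7, emit neighbor 6.
Step 6: leaves = {6,10,11}. Remove smallest leaf 6, emit neighbor 2.
Step 7: leaves = {2,10,11}. Remove smallest leaf 2, emit neighbor 5.
Step 8: leaves = {5,10,11}. Remove smallest leaf 5, emit neighbor 1.
Step 9: leaves = {10,11}. Remove smallest leaf 10, emit neighbor 1.
Done: 2 vertices remain (1, 11). Sequence = [7 9 9 7 6 2 5 1 1]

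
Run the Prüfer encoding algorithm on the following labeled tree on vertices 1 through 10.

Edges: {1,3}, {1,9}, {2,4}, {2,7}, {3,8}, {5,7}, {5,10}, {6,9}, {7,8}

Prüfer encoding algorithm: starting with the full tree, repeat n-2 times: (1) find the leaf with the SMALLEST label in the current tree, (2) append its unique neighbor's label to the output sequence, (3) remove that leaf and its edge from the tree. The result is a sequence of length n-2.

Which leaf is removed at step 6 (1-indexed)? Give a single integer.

Answer: 3

Derivation:
Step 1: current leaves = {4,6,10}. Remove leaf 4 (neighbor: 2).
Step 2: current leaves = {2,6,10}. Remove leaf 2 (neighbor: 7).
Step 3: current leaves = {6,10}. Remove leaf 6 (neighbor: 9).
Step 4: current leaves = {9,10}. Remove leaf 9 (neighbor: 1).
Step 5: current leaves = {1,10}. Remove leaf 1 (neighbor: 3).
Step 6: current leaves = {3,10}. Remove leaf 3 (neighbor: 8).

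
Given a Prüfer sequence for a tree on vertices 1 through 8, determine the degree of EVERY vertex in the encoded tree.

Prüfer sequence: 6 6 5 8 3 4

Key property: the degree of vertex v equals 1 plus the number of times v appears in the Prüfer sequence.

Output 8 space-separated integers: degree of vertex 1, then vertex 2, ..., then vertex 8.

p_1 = 6: count[6] becomes 1
p_2 = 6: count[6] becomes 2
p_3 = 5: count[5] becomes 1
p_4 = 8: count[8] becomes 1
p_5 = 3: count[3] becomes 1
p_6 = 4: count[4] becomes 1
Degrees (1 + count): deg[1]=1+0=1, deg[2]=1+0=1, deg[3]=1+1=2, deg[4]=1+1=2, deg[5]=1+1=2, deg[6]=1+2=3, deg[7]=1+0=1, deg[8]=1+1=2

Answer: 1 1 2 2 2 3 1 2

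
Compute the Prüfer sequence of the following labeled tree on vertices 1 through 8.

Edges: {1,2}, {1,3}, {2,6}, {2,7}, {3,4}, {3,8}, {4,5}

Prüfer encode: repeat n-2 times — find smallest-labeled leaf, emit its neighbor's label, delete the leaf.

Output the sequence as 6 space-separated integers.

Step 1: leaves = {5,6,7,8}. Remove smallest leaf 5, emit neighbor 4.
Step 2: leaves = {4,6,7,8}. Remove smallest leaf 4, emit neighbor 3.
Step 3: leaves = {6,7,8}. Remove smallest leaf 6, emit neighbor 2.
Step 4: leaves = {7,8}. Remove smallest leaf 7, emit neighbor 2.
Step 5: leaves = {2,8}. Remove smallest leaf 2, emit neighbor 1.
Step 6: leaves = {1,8}. Remove smallest leaf 1, emit neighbor 3.
Done: 2 vertices remain (3, 8). Sequence = [4 3 2 2 1 3]

Answer: 4 3 2 2 1 3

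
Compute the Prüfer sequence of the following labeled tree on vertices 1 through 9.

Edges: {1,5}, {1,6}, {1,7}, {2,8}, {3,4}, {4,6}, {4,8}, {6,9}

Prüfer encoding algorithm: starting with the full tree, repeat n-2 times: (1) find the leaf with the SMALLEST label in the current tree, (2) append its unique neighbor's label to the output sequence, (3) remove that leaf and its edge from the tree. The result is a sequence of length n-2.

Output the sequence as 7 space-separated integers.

Step 1: leaves = {2,3,5,7,9}. Remove smallest leaf 2, emit neighbor 8.
Step 2: leaves = {3,5,7,8,9}. Remove smallest leaf 3, emit neighbor 4.
Step 3: leaves = {5,7,8,9}. Remove smallest leaf 5, emit neighbor 1.
Step 4: leaves = {7,8,9}. Remove smallest leaf 7, emit neighbor 1.
Step 5: leaves = {1,8,9}. Remove smallest leaf 1, emit neighbor 6.
Step 6: leaves = {8,9}. Remove smallest leaf 8, emit neighbor 4.
Step 7: leaves = {4,9}. Remove smallest leaf 4, emit neighbor 6.
Done: 2 vertices remain (6, 9). Sequence = [8 4 1 1 6 4 6]

Answer: 8 4 1 1 6 4 6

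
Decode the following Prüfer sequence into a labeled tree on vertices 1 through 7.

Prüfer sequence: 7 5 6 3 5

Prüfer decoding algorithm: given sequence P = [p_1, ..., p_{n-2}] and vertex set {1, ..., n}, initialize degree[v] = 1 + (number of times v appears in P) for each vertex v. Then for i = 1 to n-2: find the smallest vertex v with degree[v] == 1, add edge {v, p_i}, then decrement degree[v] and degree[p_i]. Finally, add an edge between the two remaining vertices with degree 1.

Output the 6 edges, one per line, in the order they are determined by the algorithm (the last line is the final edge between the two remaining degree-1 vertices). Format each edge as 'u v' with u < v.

Answer: 1 7
2 5
4 6
3 6
3 5
5 7

Derivation:
Initial degrees: {1:1, 2:1, 3:2, 4:1, 5:3, 6:2, 7:2}
Step 1: smallest deg-1 vertex = 1, p_1 = 7. Add edge {1,7}. Now deg[1]=0, deg[7]=1.
Step 2: smallest deg-1 vertex = 2, p_2 = 5. Add edge {2,5}. Now deg[2]=0, deg[5]=2.
Step 3: smallest deg-1 vertex = 4, p_3 = 6. Add edge {4,6}. Now deg[4]=0, deg[6]=1.
Step 4: smallest deg-1 vertex = 6, p_4 = 3. Add edge {3,6}. Now deg[6]=0, deg[3]=1.
Step 5: smallest deg-1 vertex = 3, p_5 = 5. Add edge {3,5}. Now deg[3]=0, deg[5]=1.
Final: two remaining deg-1 vertices are 5, 7. Add edge {5,7}.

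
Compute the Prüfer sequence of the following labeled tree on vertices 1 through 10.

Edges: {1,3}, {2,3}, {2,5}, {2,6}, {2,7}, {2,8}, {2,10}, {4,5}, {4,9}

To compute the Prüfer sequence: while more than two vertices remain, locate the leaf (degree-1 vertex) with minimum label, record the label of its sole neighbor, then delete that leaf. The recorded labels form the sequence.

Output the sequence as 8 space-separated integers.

Answer: 3 2 2 2 2 4 5 2

Derivation:
Step 1: leaves = {1,6,7,8,9,10}. Remove smallest leaf 1, emit neighbor 3.
Step 2: leaves = {3,6,7,8,9,10}. Remove smallest leaf 3, emit neighbor 2.
Step 3: leaves = {6,7,8,9,10}. Remove smallest leaf 6, emit neighbor 2.
Step 4: leaves = {7,8,9,10}. Remove smallest leaf 7, emit neighbor 2.
Step 5: leaves = {8,9,10}. Remove smallest leaf 8, emit neighbor 2.
Step 6: leaves = {9,10}. Remove smallest leaf 9, emit neighbor 4.
Step 7: leaves = {4,10}. Remove smallest leaf 4, emit neighbor 5.
Step 8: leaves = {5,10}. Remove smallest leaf 5, emit neighbor 2.
Done: 2 vertices remain (2, 10). Sequence = [3 2 2 2 2 4 5 2]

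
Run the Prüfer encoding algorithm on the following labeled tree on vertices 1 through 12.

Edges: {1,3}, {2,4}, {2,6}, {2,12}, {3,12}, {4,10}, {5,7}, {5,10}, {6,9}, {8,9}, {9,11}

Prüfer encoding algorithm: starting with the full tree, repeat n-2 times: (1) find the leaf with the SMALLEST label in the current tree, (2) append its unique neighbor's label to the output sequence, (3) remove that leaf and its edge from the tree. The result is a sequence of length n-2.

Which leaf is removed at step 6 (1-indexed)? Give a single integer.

Step 1: current leaves = {1,7,8,11}. Remove leaf 1 (neighbor: 3).
Step 2: current leaves = {3,7,8,11}. Remove leaf 3 (neighbor: 12).
Step 3: current leaves = {7,8,11,12}. Remove leaf 7 (neighbor: 5).
Step 4: current leaves = {5,8,11,12}. Remove leaf 5 (neighbor: 10).
Step 5: current leaves = {8,10,11,12}. Remove leaf 8 (neighbor: 9).
Step 6: current leaves = {10,11,12}. Remove leaf 10 (neighbor: 4).

Answer: 10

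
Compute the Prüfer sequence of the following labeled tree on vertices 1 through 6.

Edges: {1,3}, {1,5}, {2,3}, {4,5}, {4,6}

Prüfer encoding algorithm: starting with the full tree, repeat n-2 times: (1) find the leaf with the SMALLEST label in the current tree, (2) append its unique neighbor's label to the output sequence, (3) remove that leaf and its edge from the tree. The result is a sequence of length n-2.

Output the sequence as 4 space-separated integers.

Answer: 3 1 5 4

Derivation:
Step 1: leaves = {2,6}. Remove smallest leaf 2, emit neighbor 3.
Step 2: leaves = {3,6}. Remove smallest leaf 3, emit neighbor 1.
Step 3: leaves = {1,6}. Remove smallest leaf 1, emit neighbor 5.
Step 4: leaves = {5,6}. Remove smallest leaf 5, emit neighbor 4.
Done: 2 vertices remain (4, 6). Sequence = [3 1 5 4]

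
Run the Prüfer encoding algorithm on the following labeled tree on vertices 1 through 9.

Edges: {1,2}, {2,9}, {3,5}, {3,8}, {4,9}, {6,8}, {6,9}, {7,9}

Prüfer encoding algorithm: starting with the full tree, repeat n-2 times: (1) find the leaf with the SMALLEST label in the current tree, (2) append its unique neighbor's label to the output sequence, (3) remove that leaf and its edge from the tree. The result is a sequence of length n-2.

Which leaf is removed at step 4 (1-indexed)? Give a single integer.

Step 1: current leaves = {1,4,5,7}. Remove leaf 1 (neighbor: 2).
Step 2: current leaves = {2,4,5,7}. Remove leaf 2 (neighbor: 9).
Step 3: current leaves = {4,5,7}. Remove leaf 4 (neighbor: 9).
Step 4: current leaves = {5,7}. Remove leaf 5 (neighbor: 3).

Answer: 5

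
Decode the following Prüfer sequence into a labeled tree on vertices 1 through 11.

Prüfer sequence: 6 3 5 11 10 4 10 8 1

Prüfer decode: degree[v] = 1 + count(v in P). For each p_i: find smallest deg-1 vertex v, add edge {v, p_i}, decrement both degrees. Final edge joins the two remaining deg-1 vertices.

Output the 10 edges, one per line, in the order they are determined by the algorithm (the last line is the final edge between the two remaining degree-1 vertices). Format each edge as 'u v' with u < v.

Initial degrees: {1:2, 2:1, 3:2, 4:2, 5:2, 6:2, 7:1, 8:2, 9:1, 10:3, 11:2}
Step 1: smallest deg-1 vertex = 2, p_1 = 6. Add edge {2,6}. Now deg[2]=0, deg[6]=1.
Step 2: smallest deg-1 vertex = 6, p_2 = 3. Add edge {3,6}. Now deg[6]=0, deg[3]=1.
Step 3: smallest deg-1 vertex = 3, p_3 = 5. Add edge {3,5}. Now deg[3]=0, deg[5]=1.
Step 4: smallest deg-1 vertex = 5, p_4 = 11. Add edge {5,11}. Now deg[5]=0, deg[11]=1.
Step 5: smallest deg-1 vertex = 7, p_5 = 10. Add edge {7,10}. Now deg[7]=0, deg[10]=2.
Step 6: smallest deg-1 vertex = 9, p_6 = 4. Add edge {4,9}. Now deg[9]=0, deg[4]=1.
Step 7: smallest deg-1 vertex = 4, p_7 = 10. Add edge {4,10}. Now deg[4]=0, deg[10]=1.
Step 8: smallest deg-1 vertex = 10, p_8 = 8. Add edge {8,10}. Now deg[10]=0, deg[8]=1.
Step 9: smallest deg-1 vertex = 8, p_9 = 1. Add edge {1,8}. Now deg[8]=0, deg[1]=1.
Final: two remaining deg-1 vertices are 1, 11. Add edge {1,11}.

Answer: 2 6
3 6
3 5
5 11
7 10
4 9
4 10
8 10
1 8
1 11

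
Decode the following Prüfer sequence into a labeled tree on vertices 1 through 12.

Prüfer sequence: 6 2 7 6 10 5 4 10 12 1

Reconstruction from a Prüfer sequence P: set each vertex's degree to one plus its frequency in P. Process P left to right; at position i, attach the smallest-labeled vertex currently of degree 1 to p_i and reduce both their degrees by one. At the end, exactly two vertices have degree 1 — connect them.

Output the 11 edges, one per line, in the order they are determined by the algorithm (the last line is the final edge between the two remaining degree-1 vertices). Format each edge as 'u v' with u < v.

Initial degrees: {1:2, 2:2, 3:1, 4:2, 5:2, 6:3, 7:2, 8:1, 9:1, 10:3, 11:1, 12:2}
Step 1: smallest deg-1 vertex = 3, p_1 = 6. Add edge {3,6}. Now deg[3]=0, deg[6]=2.
Step 2: smallest deg-1 vertex = 8, p_2 = 2. Add edge {2,8}. Now deg[8]=0, deg[2]=1.
Step 3: smallest deg-1 vertex = 2, p_3 = 7. Add edge {2,7}. Now deg[2]=0, deg[7]=1.
Step 4: smallest deg-1 vertex = 7, p_4 = 6. Add edge {6,7}. Now deg[7]=0, deg[6]=1.
Step 5: smallest deg-1 vertex = 6, p_5 = 10. Add edge {6,10}. Now deg[6]=0, deg[10]=2.
Step 6: smallest deg-1 vertex = 9, p_6 = 5. Add edge {5,9}. Now deg[9]=0, deg[5]=1.
Step 7: smallest deg-1 vertex = 5, p_7 = 4. Add edge {4,5}. Now deg[5]=0, deg[4]=1.
Step 8: smallest deg-1 vertex = 4, p_8 = 10. Add edge {4,10}. Now deg[4]=0, deg[10]=1.
Step 9: smallest deg-1 vertex = 10, p_9 = 12. Add edge {10,12}. Now deg[10]=0, deg[12]=1.
Step 10: smallest deg-1 vertex = 11, p_10 = 1. Add edge {1,11}. Now deg[11]=0, deg[1]=1.
Final: two remaining deg-1 vertices are 1, 12. Add edge {1,12}.

Answer: 3 6
2 8
2 7
6 7
6 10
5 9
4 5
4 10
10 12
1 11
1 12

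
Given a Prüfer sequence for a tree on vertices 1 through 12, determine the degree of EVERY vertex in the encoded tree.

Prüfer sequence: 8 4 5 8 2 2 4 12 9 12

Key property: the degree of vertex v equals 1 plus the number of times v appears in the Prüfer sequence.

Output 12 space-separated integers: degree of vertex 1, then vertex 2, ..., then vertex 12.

p_1 = 8: count[8] becomes 1
p_2 = 4: count[4] becomes 1
p_3 = 5: count[5] becomes 1
p_4 = 8: count[8] becomes 2
p_5 = 2: count[2] becomes 1
p_6 = 2: count[2] becomes 2
p_7 = 4: count[4] becomes 2
p_8 = 12: count[12] becomes 1
p_9 = 9: count[9] becomes 1
p_10 = 12: count[12] becomes 2
Degrees (1 + count): deg[1]=1+0=1, deg[2]=1+2=3, deg[3]=1+0=1, deg[4]=1+2=3, deg[5]=1+1=2, deg[6]=1+0=1, deg[7]=1+0=1, deg[8]=1+2=3, deg[9]=1+1=2, deg[10]=1+0=1, deg[11]=1+0=1, deg[12]=1+2=3

Answer: 1 3 1 3 2 1 1 3 2 1 1 3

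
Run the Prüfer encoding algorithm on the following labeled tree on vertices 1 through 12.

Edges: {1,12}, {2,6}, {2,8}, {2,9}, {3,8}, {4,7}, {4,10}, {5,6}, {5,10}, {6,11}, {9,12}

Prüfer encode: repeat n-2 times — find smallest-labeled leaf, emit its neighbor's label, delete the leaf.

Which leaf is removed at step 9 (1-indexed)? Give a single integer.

Step 1: current leaves = {1,3,7,11}. Remove leaf 1 (neighbor: 12).
Step 2: current leaves = {3,7,11,12}. Remove leaf 3 (neighbor: 8).
Step 3: current leaves = {7,8,11,12}. Remove leaf 7 (neighbor: 4).
Step 4: current leaves = {4,8,11,12}. Remove leaf 4 (neighbor: 10).
Step 5: current leaves = {8,10,11,12}. Remove leaf 8 (neighbor: 2).
Step 6: current leaves = {10,11,12}. Remove leaf 10 (neighbor: 5).
Step 7: current leaves = {5,11,12}. Remove leaf 5 (neighbor: 6).
Step 8: current leaves = {11,12}. Remove leaf 11 (neighbor: 6).
Step 9: current leaves = {6,12}. Remove leaf 6 (neighbor: 2).

Answer: 6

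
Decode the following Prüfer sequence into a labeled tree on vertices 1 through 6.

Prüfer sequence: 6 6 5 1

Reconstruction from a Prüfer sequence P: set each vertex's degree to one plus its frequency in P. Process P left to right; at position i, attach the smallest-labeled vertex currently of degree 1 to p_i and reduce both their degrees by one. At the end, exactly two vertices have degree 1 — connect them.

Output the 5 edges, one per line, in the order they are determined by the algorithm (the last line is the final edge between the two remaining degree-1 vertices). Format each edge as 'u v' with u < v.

Answer: 2 6
3 6
4 5
1 5
1 6

Derivation:
Initial degrees: {1:2, 2:1, 3:1, 4:1, 5:2, 6:3}
Step 1: smallest deg-1 vertex = 2, p_1 = 6. Add edge {2,6}. Now deg[2]=0, deg[6]=2.
Step 2: smallest deg-1 vertex = 3, p_2 = 6. Add edge {3,6}. Now deg[3]=0, deg[6]=1.
Step 3: smallest deg-1 vertex = 4, p_3 = 5. Add edge {4,5}. Now deg[4]=0, deg[5]=1.
Step 4: smallest deg-1 vertex = 5, p_4 = 1. Add edge {1,5}. Now deg[5]=0, deg[1]=1.
Final: two remaining deg-1 vertices are 1, 6. Add edge {1,6}.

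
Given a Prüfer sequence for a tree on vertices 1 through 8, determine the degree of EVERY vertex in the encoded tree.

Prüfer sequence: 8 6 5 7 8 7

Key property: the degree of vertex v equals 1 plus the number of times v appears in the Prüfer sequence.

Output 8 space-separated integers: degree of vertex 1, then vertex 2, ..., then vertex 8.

Answer: 1 1 1 1 2 2 3 3

Derivation:
p_1 = 8: count[8] becomes 1
p_2 = 6: count[6] becomes 1
p_3 = 5: count[5] becomes 1
p_4 = 7: count[7] becomes 1
p_5 = 8: count[8] becomes 2
p_6 = 7: count[7] becomes 2
Degrees (1 + count): deg[1]=1+0=1, deg[2]=1+0=1, deg[3]=1+0=1, deg[4]=1+0=1, deg[5]=1+1=2, deg[6]=1+1=2, deg[7]=1+2=3, deg[8]=1+2=3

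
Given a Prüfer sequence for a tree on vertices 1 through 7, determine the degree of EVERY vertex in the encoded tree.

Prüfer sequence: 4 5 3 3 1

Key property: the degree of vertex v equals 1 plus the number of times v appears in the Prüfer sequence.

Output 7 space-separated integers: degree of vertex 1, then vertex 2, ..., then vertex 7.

Answer: 2 1 3 2 2 1 1

Derivation:
p_1 = 4: count[4] becomes 1
p_2 = 5: count[5] becomes 1
p_3 = 3: count[3] becomes 1
p_4 = 3: count[3] becomes 2
p_5 = 1: count[1] becomes 1
Degrees (1 + count): deg[1]=1+1=2, deg[2]=1+0=1, deg[3]=1+2=3, deg[4]=1+1=2, deg[5]=1+1=2, deg[6]=1+0=1, deg[7]=1+0=1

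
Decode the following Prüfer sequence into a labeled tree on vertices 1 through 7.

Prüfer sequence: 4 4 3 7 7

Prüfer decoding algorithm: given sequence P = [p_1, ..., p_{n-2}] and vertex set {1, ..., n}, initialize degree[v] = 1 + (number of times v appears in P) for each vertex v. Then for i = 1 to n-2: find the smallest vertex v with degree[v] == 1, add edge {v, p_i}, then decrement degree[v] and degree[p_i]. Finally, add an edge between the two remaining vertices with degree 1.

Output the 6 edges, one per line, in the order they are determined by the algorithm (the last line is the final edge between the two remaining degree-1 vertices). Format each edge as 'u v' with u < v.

Answer: 1 4
2 4
3 4
3 7
5 7
6 7

Derivation:
Initial degrees: {1:1, 2:1, 3:2, 4:3, 5:1, 6:1, 7:3}
Step 1: smallest deg-1 vertex = 1, p_1 = 4. Add edge {1,4}. Now deg[1]=0, deg[4]=2.
Step 2: smallest deg-1 vertex = 2, p_2 = 4. Add edge {2,4}. Now deg[2]=0, deg[4]=1.
Step 3: smallest deg-1 vertex = 4, p_3 = 3. Add edge {3,4}. Now deg[4]=0, deg[3]=1.
Step 4: smallest deg-1 vertex = 3, p_4 = 7. Add edge {3,7}. Now deg[3]=0, deg[7]=2.
Step 5: smallest deg-1 vertex = 5, p_5 = 7. Add edge {5,7}. Now deg[5]=0, deg[7]=1.
Final: two remaining deg-1 vertices are 6, 7. Add edge {6,7}.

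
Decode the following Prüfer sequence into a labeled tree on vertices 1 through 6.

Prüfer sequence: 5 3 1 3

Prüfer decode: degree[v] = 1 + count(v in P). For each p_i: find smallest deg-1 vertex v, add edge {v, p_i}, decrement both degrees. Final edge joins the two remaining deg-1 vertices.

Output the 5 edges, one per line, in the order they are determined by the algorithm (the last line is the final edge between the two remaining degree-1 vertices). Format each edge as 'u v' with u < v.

Initial degrees: {1:2, 2:1, 3:3, 4:1, 5:2, 6:1}
Step 1: smallest deg-1 vertex = 2, p_1 = 5. Add edge {2,5}. Now deg[2]=0, deg[5]=1.
Step 2: smallest deg-1 vertex = 4, p_2 = 3. Add edge {3,4}. Now deg[4]=0, deg[3]=2.
Step 3: smallest deg-1 vertex = 5, p_3 = 1. Add edge {1,5}. Now deg[5]=0, deg[1]=1.
Step 4: smallest deg-1 vertex = 1, p_4 = 3. Add edge {1,3}. Now deg[1]=0, deg[3]=1.
Final: two remaining deg-1 vertices are 3, 6. Add edge {3,6}.

Answer: 2 5
3 4
1 5
1 3
3 6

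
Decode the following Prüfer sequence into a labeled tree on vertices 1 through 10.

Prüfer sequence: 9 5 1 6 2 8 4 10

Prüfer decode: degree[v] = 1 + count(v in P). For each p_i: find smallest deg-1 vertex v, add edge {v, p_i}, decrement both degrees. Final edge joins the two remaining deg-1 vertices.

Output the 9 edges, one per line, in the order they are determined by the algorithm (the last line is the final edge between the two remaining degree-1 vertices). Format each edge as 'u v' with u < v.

Initial degrees: {1:2, 2:2, 3:1, 4:2, 5:2, 6:2, 7:1, 8:2, 9:2, 10:2}
Step 1: smallest deg-1 vertex = 3, p_1 = 9. Add edge {3,9}. Now deg[3]=0, deg[9]=1.
Step 2: smallest deg-1 vertex = 7, p_2 = 5. Add edge {5,7}. Now deg[7]=0, deg[5]=1.
Step 3: smallest deg-1 vertex = 5, p_3 = 1. Add edge {1,5}. Now deg[5]=0, deg[1]=1.
Step 4: smallest deg-1 vertex = 1, p_4 = 6. Add edge {1,6}. Now deg[1]=0, deg[6]=1.
Step 5: smallest deg-1 vertex = 6, p_5 = 2. Add edge {2,6}. Now deg[6]=0, deg[2]=1.
Step 6: smallest deg-1 vertex = 2, p_6 = 8. Add edge {2,8}. Now deg[2]=0, deg[8]=1.
Step 7: smallest deg-1 vertex = 8, p_7 = 4. Add edge {4,8}. Now deg[8]=0, deg[4]=1.
Step 8: smallest deg-1 vertex = 4, p_8 = 10. Add edge {4,10}. Now deg[4]=0, deg[10]=1.
Final: two remaining deg-1 vertices are 9, 10. Add edge {9,10}.

Answer: 3 9
5 7
1 5
1 6
2 6
2 8
4 8
4 10
9 10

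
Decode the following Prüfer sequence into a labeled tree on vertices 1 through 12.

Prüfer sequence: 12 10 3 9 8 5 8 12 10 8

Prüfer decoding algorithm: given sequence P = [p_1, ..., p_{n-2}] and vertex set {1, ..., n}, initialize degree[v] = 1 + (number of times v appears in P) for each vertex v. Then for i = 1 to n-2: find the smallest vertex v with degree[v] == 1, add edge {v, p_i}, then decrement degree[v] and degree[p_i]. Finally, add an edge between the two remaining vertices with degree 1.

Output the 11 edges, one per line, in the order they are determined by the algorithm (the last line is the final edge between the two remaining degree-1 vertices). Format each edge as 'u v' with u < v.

Answer: 1 12
2 10
3 4
3 9
6 8
5 7
5 8
9 12
10 11
8 10
8 12

Derivation:
Initial degrees: {1:1, 2:1, 3:2, 4:1, 5:2, 6:1, 7:1, 8:4, 9:2, 10:3, 11:1, 12:3}
Step 1: smallest deg-1 vertex = 1, p_1 = 12. Add edge {1,12}. Now deg[1]=0, deg[12]=2.
Step 2: smallest deg-1 vertex = 2, p_2 = 10. Add edge {2,10}. Now deg[2]=0, deg[10]=2.
Step 3: smallest deg-1 vertex = 4, p_3 = 3. Add edge {3,4}. Now deg[4]=0, deg[3]=1.
Step 4: smallest deg-1 vertex = 3, p_4 = 9. Add edge {3,9}. Now deg[3]=0, deg[9]=1.
Step 5: smallest deg-1 vertex = 6, p_5 = 8. Add edge {6,8}. Now deg[6]=0, deg[8]=3.
Step 6: smallest deg-1 vertex = 7, p_6 = 5. Add edge {5,7}. Now deg[7]=0, deg[5]=1.
Step 7: smallest deg-1 vertex = 5, p_7 = 8. Add edge {5,8}. Now deg[5]=0, deg[8]=2.
Step 8: smallest deg-1 vertex = 9, p_8 = 12. Add edge {9,12}. Now deg[9]=0, deg[12]=1.
Step 9: smallest deg-1 vertex = 11, p_9 = 10. Add edge {10,11}. Now deg[11]=0, deg[10]=1.
Step 10: smallest deg-1 vertex = 10, p_10 = 8. Add edge {8,10}. Now deg[10]=0, deg[8]=1.
Final: two remaining deg-1 vertices are 8, 12. Add edge {8,12}.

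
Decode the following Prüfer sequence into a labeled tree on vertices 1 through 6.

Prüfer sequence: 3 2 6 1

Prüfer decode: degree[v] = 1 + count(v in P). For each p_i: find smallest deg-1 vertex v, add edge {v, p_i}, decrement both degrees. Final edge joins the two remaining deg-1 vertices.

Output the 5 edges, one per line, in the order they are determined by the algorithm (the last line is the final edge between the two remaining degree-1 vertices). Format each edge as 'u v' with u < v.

Answer: 3 4
2 3
2 6
1 5
1 6

Derivation:
Initial degrees: {1:2, 2:2, 3:2, 4:1, 5:1, 6:2}
Step 1: smallest deg-1 vertex = 4, p_1 = 3. Add edge {3,4}. Now deg[4]=0, deg[3]=1.
Step 2: smallest deg-1 vertex = 3, p_2 = 2. Add edge {2,3}. Now deg[3]=0, deg[2]=1.
Step 3: smallest deg-1 vertex = 2, p_3 = 6. Add edge {2,6}. Now deg[2]=0, deg[6]=1.
Step 4: smallest deg-1 vertex = 5, p_4 = 1. Add edge {1,5}. Now deg[5]=0, deg[1]=1.
Final: two remaining deg-1 vertices are 1, 6. Add edge {1,6}.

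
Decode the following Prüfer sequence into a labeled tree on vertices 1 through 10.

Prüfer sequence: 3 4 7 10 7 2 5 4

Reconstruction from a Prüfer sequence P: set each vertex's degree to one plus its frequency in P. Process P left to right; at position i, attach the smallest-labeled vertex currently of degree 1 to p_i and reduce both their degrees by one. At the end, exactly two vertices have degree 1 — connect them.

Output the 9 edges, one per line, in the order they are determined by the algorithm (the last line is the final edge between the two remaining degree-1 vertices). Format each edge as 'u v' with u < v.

Answer: 1 3
3 4
6 7
8 10
7 9
2 7
2 5
4 5
4 10

Derivation:
Initial degrees: {1:1, 2:2, 3:2, 4:3, 5:2, 6:1, 7:3, 8:1, 9:1, 10:2}
Step 1: smallest deg-1 vertex = 1, p_1 = 3. Add edge {1,3}. Now deg[1]=0, deg[3]=1.
Step 2: smallest deg-1 vertex = 3, p_2 = 4. Add edge {3,4}. Now deg[3]=0, deg[4]=2.
Step 3: smallest deg-1 vertex = 6, p_3 = 7. Add edge {6,7}. Now deg[6]=0, deg[7]=2.
Step 4: smallest deg-1 vertex = 8, p_4 = 10. Add edge {8,10}. Now deg[8]=0, deg[10]=1.
Step 5: smallest deg-1 vertex = 9, p_5 = 7. Add edge {7,9}. Now deg[9]=0, deg[7]=1.
Step 6: smallest deg-1 vertex = 7, p_6 = 2. Add edge {2,7}. Now deg[7]=0, deg[2]=1.
Step 7: smallest deg-1 vertex = 2, p_7 = 5. Add edge {2,5}. Now deg[2]=0, deg[5]=1.
Step 8: smallest deg-1 vertex = 5, p_8 = 4. Add edge {4,5}. Now deg[5]=0, deg[4]=1.
Final: two remaining deg-1 vertices are 4, 10. Add edge {4,10}.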